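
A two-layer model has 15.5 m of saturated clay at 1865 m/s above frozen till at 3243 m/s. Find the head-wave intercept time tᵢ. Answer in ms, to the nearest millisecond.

14 ms

tᵢ = 2h·√(V₂²−V₁²)/(V₁V₂).
√(V₂²−V₁²) = √(3243²−1865²) = 2653.1 m/s.
tᵢ = 2·15.5·2653.1/(1865·3243) = 0.01360 s.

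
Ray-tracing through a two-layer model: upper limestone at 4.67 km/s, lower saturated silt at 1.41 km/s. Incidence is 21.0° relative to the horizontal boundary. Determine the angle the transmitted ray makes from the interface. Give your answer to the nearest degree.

Angle from the normal: 90° − 21.0° = 69.0°.
sin θ₁/V₁ = sin θ₂/V₂ ⇒ sin θ₂ = 1.41·sin 69.0°/4.67 = 1.41·0.9336/4.67 = 0.2819.
θ₂ = sin⁻¹(0.2819) = 16.37° (from vertical).
From the interface: 90° − 16.37° = 73.63°.

74°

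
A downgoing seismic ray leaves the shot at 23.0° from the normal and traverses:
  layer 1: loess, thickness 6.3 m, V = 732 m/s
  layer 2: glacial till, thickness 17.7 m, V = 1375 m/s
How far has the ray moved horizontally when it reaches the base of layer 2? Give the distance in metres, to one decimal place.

Ray parameter p = sin 23.0° / 732 m/s = 5.3379e-04 s/m.
Layer 1: θ = 23.00°; offset = 6.3·tan 23.00° = 2.674 m.
Layer 2: sin θ = p·1375 = 0.7340 → θ = 47.22°; offset = 17.7·tan 47.22° = 19.127 m.
Summing the layer offsets gives 21.801 m.

21.8 m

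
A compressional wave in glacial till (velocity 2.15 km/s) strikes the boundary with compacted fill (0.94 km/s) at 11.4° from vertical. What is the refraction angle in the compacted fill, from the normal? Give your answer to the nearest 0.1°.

5.0°

sin θ₁/V₁ = sin θ₂/V₂ ⇒ sin θ₂ = 0.94·sin 11.4°/2.15 = 0.94·0.1977/2.15 = 0.0864.
θ₂ = sin⁻¹(0.0864) = 4.96° (from vertical).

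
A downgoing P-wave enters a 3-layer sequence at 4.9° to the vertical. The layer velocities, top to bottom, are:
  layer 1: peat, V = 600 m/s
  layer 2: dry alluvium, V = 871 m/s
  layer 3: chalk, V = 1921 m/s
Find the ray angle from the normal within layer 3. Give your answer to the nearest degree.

16°

Ray parameter p = sin 4.9° / 600 = 1.4236e-04 s/m.
sin θ_3 = p·V_3 = 1.4236e-04 × 1921 = 0.2735.
θ_3 = arcsin 0.2735 = 15.87°.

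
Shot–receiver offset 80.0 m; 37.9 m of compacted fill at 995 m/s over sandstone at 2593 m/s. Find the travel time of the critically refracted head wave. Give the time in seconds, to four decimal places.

0.1012 s

t = x/V₂ + 2h·√(V₂²−V₁²)/(V₁V₂).
√(V₂²−V₁²) = √(2593²−995²) = 2394.5 m/s; delay term = 2·37.9·2394.5/(995·2593) = 0.07035 s.
t = 80.0/2593 + 0.07035 = 0.10120 s.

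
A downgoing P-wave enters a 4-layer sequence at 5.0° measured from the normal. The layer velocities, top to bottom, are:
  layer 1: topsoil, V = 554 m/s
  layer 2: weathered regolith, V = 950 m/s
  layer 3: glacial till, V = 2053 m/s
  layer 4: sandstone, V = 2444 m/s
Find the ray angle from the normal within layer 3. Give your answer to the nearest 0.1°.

Ray parameter p = sin 5.0° / 554 = 1.5732e-04 s/m.
sin θ_3 = p·V_3 = 1.5732e-04 × 2053 = 0.3230.
θ_3 = arcsin 0.3230 = 18.84°.

18.8°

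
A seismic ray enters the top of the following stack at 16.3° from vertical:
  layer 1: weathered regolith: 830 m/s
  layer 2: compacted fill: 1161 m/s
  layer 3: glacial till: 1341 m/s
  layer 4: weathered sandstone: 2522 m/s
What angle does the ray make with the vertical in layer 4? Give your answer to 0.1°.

58.5°

Ray parameter p = sin 16.3° / 830 = 3.3815e-04 s/m.
sin θ_4 = p·V_4 = 3.3815e-04 × 2522 = 0.8528.
θ_4 = 58.52° from the vertical.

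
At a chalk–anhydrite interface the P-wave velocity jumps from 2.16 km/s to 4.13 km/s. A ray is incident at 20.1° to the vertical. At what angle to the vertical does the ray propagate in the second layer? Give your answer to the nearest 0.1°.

41.1°

Snell's law: sin θ₂ = (V₂/V₁)·sin θ₁ = (4.13/2.16)·sin 20.1° = 0.6571.
θ₂ = sin⁻¹(0.6571) = 41.08° (from vertical).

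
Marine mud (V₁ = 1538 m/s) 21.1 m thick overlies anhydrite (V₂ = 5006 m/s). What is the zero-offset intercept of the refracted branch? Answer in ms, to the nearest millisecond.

26 ms

θ_c = arcsin(V₁/V₂) = arcsin(1538/5006) = 17.89°; cos θ_c = 0.9516.
tᵢ = 2h·cos θ_c / V₁ = 2·21.1·0.9516 / 1538 = 0.02611 s.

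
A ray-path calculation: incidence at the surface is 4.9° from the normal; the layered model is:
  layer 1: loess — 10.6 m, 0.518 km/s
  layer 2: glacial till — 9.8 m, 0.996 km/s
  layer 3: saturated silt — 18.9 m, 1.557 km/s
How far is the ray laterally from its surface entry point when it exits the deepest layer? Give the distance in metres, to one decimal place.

p = sin θ₁/V₁ = sin 4.9°/0.518 = 1.6490e-01 s/km is conserved through the stack.
Layer 1: θ = 4.90°; offset = 10.6·tan 4.90° = 0.909 m.
Layer 2: sin θ = p·0.996 = 0.1642 → θ = 9.45°; offset = 9.8·tan 9.45° = 1.632 m.
Layer 3: sin θ = p·1.557 = 0.2567 → θ = 14.88°; offset = 18.9·tan 14.88° = 5.021 m.
Σ offsets = 7.561 m.

7.6 m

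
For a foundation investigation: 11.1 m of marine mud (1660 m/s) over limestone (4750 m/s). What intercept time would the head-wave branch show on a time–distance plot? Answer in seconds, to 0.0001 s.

0.0125 s

tᵢ = 2h·√(V₂²−V₁²)/(V₁V₂).
√(V₂²−V₁²) = √(4750²−1660²) = 4450.5 m/s.
tᵢ = 2·11.1·4450.5/(1660·4750) = 0.01253 s.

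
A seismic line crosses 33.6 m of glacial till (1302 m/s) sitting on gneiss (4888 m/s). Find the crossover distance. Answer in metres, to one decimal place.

88.3 m

θ_c = arcsin(1302/4888) = 15.45°, so cos θ_c = 0.9639 and tᵢ = 2h cos θ_c/V₁ = 0.0497 s.
At crossover x/V₁ = x/V₂ + tᵢ ⇒ x = tᵢ/(1/V₁ − 1/V₂) = 0.04975/(7.6805e-04 − 2.0458e-04) = 88.29 m.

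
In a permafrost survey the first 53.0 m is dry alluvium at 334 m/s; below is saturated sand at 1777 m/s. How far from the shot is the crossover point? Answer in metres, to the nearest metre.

128 m

x_cross = 2h·√((V₂+V₁)/(V₂−V₁)).
(V₂+V₁)/(V₂−V₁) = (1777+334)/(1777−334) = 1.4629; √ = 1.2095.
x_cross = 2·53.0·1.2095 = 128.21 m.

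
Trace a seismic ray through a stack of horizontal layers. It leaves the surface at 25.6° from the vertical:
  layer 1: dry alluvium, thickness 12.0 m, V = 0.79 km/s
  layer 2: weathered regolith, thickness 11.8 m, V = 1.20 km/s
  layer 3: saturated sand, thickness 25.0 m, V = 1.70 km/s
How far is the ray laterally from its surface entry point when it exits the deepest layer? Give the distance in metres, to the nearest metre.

Ray parameter p = sin 25.6° / 0.79 km/s = 5.4694e-01 s/km.
Layer 1: θ = 25.60°; offset = 12.0·tan 25.60° = 5.749 m.
Layer 2: sin θ = p·1.20 = 0.6563 → θ = 41.02°; offset = 11.8·tan 41.02° = 10.265 m.
Layer 3: sin θ = p·1.70 = 0.9298 → θ = 68.40°; offset = 25.0·tan 68.40° = 63.157 m.
Total horizontal offset = 79.172 m.

79 m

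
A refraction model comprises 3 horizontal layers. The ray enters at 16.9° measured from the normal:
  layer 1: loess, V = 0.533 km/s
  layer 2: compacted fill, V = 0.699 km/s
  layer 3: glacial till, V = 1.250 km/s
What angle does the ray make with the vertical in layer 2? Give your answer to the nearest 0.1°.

Ray parameter p = sin 16.9° / 0.533 = 5.4541e-01 s/km.
sin θ_2 = p·V_2 = 5.4541e-01 × 0.699 = 0.3812.
θ_2 = 22.41° from the vertical.

22.4°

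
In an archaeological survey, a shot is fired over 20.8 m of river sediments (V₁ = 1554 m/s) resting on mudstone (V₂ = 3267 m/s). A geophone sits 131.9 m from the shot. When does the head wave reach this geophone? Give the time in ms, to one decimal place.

63.9 ms

θ_c = arcsin(V₁/V₂) = arcsin(1554/3267) = 28.40°, cos θ_c = 0.8796.
Intercept time tᵢ = 2h cos θ_c / V₁ = 2·20.8·0.8796/1554 = 0.02355 s.
t = x/V₂ + tᵢ = 131.9/3267 + 0.02355 = 0.06392 s.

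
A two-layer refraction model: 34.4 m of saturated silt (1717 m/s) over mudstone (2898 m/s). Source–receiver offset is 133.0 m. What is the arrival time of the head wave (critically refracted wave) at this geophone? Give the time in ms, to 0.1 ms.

t = x/V₂ + 2h·√(V₂²−V₁²)/(V₁V₂).
√(V₂²−V₁²) = √(2898²−1717²) = 2334.6 m/s; delay term = 2·34.4·2334.6/(1717·2898) = 0.03228 s.
t = 133.0/2898 + 0.03228 = 0.07817 s.

78.2 ms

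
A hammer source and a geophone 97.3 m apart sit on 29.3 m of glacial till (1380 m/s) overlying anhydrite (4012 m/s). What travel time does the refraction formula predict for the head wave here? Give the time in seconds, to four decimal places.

θ_c = arcsin(V₁/V₂) = arcsin(1380/4012) = 20.12°, cos θ_c = 0.9390.
Intercept time tᵢ = 2h cos θ_c / V₁ = 2·29.3·0.9390/1380 = 0.03987 s.
t = x/V₂ + tᵢ = 97.3/4012 + 0.03987 = 0.06412 s.

0.0641 s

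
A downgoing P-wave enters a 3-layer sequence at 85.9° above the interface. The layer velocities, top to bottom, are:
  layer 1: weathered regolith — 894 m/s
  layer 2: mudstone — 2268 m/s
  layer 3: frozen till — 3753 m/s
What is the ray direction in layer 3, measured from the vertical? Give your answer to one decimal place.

From the normal: θ₁ = 90° − 85.9° = 4.1°.
Ray parameter p = sin 4.1° / 894 = 7.9975e-05 s/m.
sin θ_3 = p·V_3 = 7.9975e-05 × 3753 = 0.3001.
θ_3 = 17.47° from the vertical.

17.5°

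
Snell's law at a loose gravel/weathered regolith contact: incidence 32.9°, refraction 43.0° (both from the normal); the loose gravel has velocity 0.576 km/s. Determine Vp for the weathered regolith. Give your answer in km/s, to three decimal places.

0.723 km/s

Snell's law: sin 32.9°/V₁ = sin 43.0°/V₂.
V₂ = V₁·sin 43.0°/sin 32.9° = 0.576 × 1.2556 = 0.723 km/s.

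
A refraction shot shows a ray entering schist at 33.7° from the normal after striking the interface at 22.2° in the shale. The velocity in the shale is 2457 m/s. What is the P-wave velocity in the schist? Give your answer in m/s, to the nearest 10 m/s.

3610 m/s

sin 22.2° = 0.3778; sin 33.7° = 0.5548.
V₂ = V₁·(sin θ₂/sin θ₁) = 2457·(0.5548/0.3778) = 3608.01 m/s.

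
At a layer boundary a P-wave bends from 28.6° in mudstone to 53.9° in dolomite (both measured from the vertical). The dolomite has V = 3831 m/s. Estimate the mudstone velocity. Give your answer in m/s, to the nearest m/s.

2270 m/s

Snell's law: sin 28.6°/V₁ = sin 53.9°/V₂.
V₁ = V₂·sin 28.6°/sin 53.9° = 3831 × 0.5924 = 2269.67 m/s.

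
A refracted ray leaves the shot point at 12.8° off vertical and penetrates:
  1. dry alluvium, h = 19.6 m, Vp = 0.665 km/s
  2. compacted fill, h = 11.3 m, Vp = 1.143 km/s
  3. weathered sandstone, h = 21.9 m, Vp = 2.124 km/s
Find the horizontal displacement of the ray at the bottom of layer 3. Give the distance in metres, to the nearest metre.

31 m

p = sin θ₁/V₁ = sin 12.8°/0.665 = 3.3316e-01 s/km is conserved through the stack.
Layer 1: θ = 12.80°; offset = 19.6·tan 12.80° = 4.453 m.
Layer 2: sin θ = p·1.143 = 0.3808 → θ = 22.38°; offset = 11.3·tan 22.38° = 4.654 m.
Layer 3: sin θ = p·2.124 = 0.7076 → θ = 45.04°; offset = 21.9·tan 45.04° = 21.932 m.
Σ offsets = 31.039 m.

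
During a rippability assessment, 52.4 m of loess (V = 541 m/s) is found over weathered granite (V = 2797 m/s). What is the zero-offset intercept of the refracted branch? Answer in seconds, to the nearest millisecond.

tᵢ = 2h·√(V₂²−V₁²)/(V₁V₂).
√(V₂²−V₁²) = √(2797²−541²) = 2744.2 m/s.
tᵢ = 2·52.4·2744.2/(541·2797) = 0.19006 s.

0.190 s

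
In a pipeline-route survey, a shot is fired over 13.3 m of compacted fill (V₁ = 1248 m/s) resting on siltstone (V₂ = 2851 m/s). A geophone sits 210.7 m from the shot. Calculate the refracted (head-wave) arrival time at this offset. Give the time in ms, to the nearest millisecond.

θ_c = arcsin(V₁/V₂) = arcsin(1248/2851) = 25.96°, cos θ_c = 0.8991.
Intercept time tᵢ = 2h cos θ_c / V₁ = 2·13.3·0.8991/1248 = 0.01916 s.
t = x/V₂ + tᵢ = 210.7/2851 + 0.01916 = 0.09307 s.

93 ms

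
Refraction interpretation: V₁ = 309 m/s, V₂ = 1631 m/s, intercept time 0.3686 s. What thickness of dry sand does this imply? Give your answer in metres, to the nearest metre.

58 m

h = tᵢ·V₁·V₂ / (2·√(V₂²−V₁²)).
√(V₂²−V₁²) = √(1631² − 309²) = 1601.5 m/s.
h = 0.3686 s × 309 × 1631 / (2 × 1601.5) = 58.00 m.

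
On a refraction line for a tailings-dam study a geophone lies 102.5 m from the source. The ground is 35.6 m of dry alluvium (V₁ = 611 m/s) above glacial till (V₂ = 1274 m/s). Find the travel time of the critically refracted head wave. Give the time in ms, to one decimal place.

182.7 ms

t = x/V₂ + 2h·√(V₂²−V₁²)/(V₁V₂).
√(V₂²−V₁²) = √(1274²−611²) = 1117.9 m/s; delay term = 2·35.6·1117.9/(611·1274) = 0.10225 s.
t = 102.5/1274 + 0.10225 = 0.18271 s.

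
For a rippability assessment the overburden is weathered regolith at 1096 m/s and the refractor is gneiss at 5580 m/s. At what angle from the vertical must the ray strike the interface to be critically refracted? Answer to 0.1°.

Critical incidence: sin θ_c = V₁/V₂ = 1096/5580 = 0.1964.
θ_c = arcsin 0.1964 = 11.33°.

11.3°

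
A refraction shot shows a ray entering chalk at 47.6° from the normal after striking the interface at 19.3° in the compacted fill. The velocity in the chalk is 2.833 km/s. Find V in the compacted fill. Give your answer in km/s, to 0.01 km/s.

1.27 km/s

Snell's law: sin 19.3°/V₁ = sin 47.6°/V₂.
V₁ = V₂·sin 19.3°/sin 47.6° = 2.833 × 0.4476 = 1.27 km/s.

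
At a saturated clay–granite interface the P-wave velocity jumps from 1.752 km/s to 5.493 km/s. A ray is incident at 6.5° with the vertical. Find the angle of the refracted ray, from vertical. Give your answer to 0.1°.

20.8°

sin θ₁/V₁ = sin θ₂/V₂ ⇒ sin θ₂ = 5.493·sin 6.5°/1.752 = 5.493·0.1132/1.752 = 0.3549.
θ₂ = arcsin 0.3549 = 20.79° from the normal.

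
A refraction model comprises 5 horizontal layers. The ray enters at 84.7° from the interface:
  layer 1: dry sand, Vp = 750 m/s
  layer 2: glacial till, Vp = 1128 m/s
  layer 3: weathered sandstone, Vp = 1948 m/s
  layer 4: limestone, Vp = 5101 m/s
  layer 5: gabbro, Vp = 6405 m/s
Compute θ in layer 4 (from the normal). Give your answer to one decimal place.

From the normal: θ₁ = 90° − 84.7° = 5.3°.
Snell's law across each interface conserves sin θ / V, so sin θ_4 = V_4·sin θ₁/V₁.
sin θ_4 = 5101 × sin 5.3° / 750 = 0.6282.
θ_4 = 38.92° from the vertical.

38.9°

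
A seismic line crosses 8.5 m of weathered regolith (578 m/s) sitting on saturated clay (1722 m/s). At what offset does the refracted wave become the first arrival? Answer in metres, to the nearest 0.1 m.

24.1 m

θ_c = arcsin(578/1722) = 19.61°, so cos θ_c = 0.9420 and tᵢ = 2h cos θ_c/V₁ = 0.0277 s.
At crossover x/V₁ = x/V₂ + tᵢ ⇒ x = tᵢ/(1/V₁ − 1/V₂) = 0.02771/(1.7301e-03 − 5.8072e-04) = 24.10 m.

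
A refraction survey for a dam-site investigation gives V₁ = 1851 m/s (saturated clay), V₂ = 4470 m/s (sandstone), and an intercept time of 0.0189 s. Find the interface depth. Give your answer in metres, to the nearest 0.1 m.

19.2 m

h = tᵢ·V₁·V₂ / (2·√(V₂²−V₁²)).
√(V₂²−V₁²) = √(4470² − 1851²) = 4068.7 m/s.
h = 0.0189 s × 1851 × 4470 / (2 × 4068.7) = 19.22 m.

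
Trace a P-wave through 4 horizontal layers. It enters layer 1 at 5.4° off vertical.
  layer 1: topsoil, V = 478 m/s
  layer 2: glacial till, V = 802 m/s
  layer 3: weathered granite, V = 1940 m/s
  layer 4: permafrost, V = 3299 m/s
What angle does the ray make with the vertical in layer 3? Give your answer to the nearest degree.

22°

Ray parameter p = sin 5.4° / 478 = 1.9688e-04 s/m.
sin θ_3 = p·V_3 = 1.9688e-04 × 1940 = 0.3819.
θ_3 = arcsin 0.3819 = 22.45°.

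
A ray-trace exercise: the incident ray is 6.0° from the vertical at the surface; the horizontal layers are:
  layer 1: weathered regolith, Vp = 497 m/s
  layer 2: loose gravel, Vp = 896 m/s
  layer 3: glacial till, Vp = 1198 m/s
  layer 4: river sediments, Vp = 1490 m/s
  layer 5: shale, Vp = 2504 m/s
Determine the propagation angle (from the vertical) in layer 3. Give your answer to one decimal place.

14.6°

Ray parameter p = sin 6.0° / 497 = 2.1032e-04 s/m.
sin θ_3 = p·V_3 = 2.1032e-04 × 1198 = 0.2520.
θ_3 = 14.59° from the vertical.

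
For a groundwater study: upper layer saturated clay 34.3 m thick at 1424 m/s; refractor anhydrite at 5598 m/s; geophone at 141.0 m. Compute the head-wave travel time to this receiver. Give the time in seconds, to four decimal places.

θ_c = arcsin(V₁/V₂) = arcsin(1424/5598) = 14.74°, cos θ_c = 0.9671.
Intercept time tᵢ = 2h cos θ_c / V₁ = 2·34.3·0.9671/1424 = 0.04659 s.
t = x/V₂ + tᵢ = 141.0/5598 + 0.04659 = 0.07178 s.

0.0718 s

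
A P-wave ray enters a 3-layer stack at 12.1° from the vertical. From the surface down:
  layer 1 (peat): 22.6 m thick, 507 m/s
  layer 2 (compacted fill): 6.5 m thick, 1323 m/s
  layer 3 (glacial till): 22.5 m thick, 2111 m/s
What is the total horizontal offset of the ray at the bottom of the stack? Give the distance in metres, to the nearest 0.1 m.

49.3 m

Ray parameter p = sin 12.1° / 507 m/s = 4.1345e-04 s/m.
Layer 1: θ = 12.10°; offset = 22.6·tan 12.10° = 4.845 m.
Layer 2: sin θ = p·1323 = 0.5470 → θ = 33.16°; offset = 6.5·tan 33.16° = 4.247 m.
Layer 3: sin θ = p·2111 = 0.8728 → θ = 60.78°; offset = 22.5·tan 60.78° = 40.234 m.
Total horizontal offset = 49.326 m.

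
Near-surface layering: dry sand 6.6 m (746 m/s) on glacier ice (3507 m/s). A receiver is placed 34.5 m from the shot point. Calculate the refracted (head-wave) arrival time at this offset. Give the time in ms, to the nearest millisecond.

27 ms

t = x/V₂ + 2h·√(V₂²−V₁²)/(V₁V₂).
√(V₂²−V₁²) = √(3507²−746²) = 3426.7 m/s; delay term = 2·6.6·3426.7/(746·3507) = 0.01729 s.
t = 34.5/3507 + 0.01729 = 0.02713 s.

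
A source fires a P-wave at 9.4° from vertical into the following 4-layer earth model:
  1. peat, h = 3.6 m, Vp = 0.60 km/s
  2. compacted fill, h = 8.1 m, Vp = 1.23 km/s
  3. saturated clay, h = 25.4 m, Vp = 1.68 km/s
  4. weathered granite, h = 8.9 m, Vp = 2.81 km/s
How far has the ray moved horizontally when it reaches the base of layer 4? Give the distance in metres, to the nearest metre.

p = sin θ₁/V₁ = sin 9.4°/0.60 = 2.7221e-01 s/km is conserved through the stack.
Layer 1: θ = 9.40°; offset = 3.6·tan 9.40° = 0.596 m.
Layer 2: sin θ = p·1.23 = 0.3348 → θ = 19.56°; offset = 8.1·tan 19.56° = 2.878 m.
Layer 3: sin θ = p·1.68 = 0.4573 → θ = 27.21°; offset = 25.4·tan 27.21° = 13.062 m.
Layer 4: sin θ = p·2.81 = 0.7649 → θ = 49.90°; offset = 8.9·tan 49.90° = 10.569 m.
Total horizontal offset = 27.104 m.

27 m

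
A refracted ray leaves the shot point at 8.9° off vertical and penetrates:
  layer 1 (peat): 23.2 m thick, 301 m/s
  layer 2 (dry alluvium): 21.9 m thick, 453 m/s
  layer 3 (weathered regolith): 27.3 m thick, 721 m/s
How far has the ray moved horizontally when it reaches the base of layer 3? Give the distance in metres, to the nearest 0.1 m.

p = sin θ₁/V₁ = sin 8.9°/301 = 5.1399e-04 s/m is conserved through the stack.
Layer 1: θ = 8.90°; offset = 23.2·tan 8.90° = 3.633 m.
Layer 2: sin θ = p·453 = 0.2328 → θ = 13.46°; offset = 21.9·tan 13.46° = 5.243 m.
Layer 3: sin θ = p·721 = 0.3706 → θ = 21.75°; offset = 27.3·tan 21.75° = 10.893 m.
Σ offsets = 19.769 m.

19.8 m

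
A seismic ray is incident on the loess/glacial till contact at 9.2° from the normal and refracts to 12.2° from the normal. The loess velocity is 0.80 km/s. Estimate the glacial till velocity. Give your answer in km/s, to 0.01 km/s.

1.06 km/s

Snell's law: sin 9.2°/V₁ = sin 12.2°/V₂.
V₂ = V₁·sin 12.2°/sin 9.2° = 0.80 × 1.3218 = 1.06 km/s.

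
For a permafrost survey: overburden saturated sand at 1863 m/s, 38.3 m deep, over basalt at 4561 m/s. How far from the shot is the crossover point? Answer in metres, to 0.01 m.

θ_c = arcsin(1863/4561) = 24.11°, so cos θ_c = 0.9128 and tᵢ = 2h cos θ_c/V₁ = 0.0375 s.
At crossover x/V₁ = x/V₂ + tᵢ ⇒ x = tᵢ/(1/V₁ − 1/V₂) = 0.03753/(5.3677e-04 − 2.1925e-04) = 118.20 m.

118.20 m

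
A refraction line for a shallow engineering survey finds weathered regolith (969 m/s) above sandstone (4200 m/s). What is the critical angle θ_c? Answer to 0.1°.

13.3°

Critical incidence: sin θ_c = V₁/V₂ = 969/4200 = 0.2307.
θ_c = arcsin 0.2307 = 13.34°.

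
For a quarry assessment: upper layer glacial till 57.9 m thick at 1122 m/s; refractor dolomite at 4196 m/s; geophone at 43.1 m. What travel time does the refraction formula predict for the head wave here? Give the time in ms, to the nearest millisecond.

110 ms

θ_c = arcsin(V₁/V₂) = arcsin(1122/4196) = 15.51°, cos θ_c = 0.9636.
Intercept time tᵢ = 2h cos θ_c / V₁ = 2·57.9·0.9636/1122 = 0.09945 s.
t = x/V₂ + tᵢ = 43.1/4196 + 0.09945 = 0.10972 s.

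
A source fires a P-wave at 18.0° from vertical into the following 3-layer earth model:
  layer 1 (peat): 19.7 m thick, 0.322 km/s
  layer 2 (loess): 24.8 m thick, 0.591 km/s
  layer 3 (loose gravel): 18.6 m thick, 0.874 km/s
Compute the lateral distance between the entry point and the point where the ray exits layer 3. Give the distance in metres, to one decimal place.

Ray parameter p = sin 18.0° / 0.322 km/s = 9.5968e-01 s/km.
Layer 1: θ = 18.00°; offset = 19.7·tan 18.00° = 6.401 m.
Layer 2: sin θ = p·0.591 = 0.5672 → θ = 34.55°; offset = 24.8·tan 34.55° = 17.078 m.
Layer 3: sin θ = p·0.874 = 0.8388 → θ = 57.01°; offset = 18.6·tan 57.01° = 28.652 m.
Σ offsets = 52.131 m.

52.1 m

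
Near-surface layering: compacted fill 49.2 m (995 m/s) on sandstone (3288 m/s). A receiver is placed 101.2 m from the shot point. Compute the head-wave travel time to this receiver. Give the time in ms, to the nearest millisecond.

θ_c = arcsin(V₁/V₂) = arcsin(995/3288) = 17.61°, cos θ_c = 0.9531.
Intercept time tᵢ = 2h cos θ_c / V₁ = 2·49.2·0.9531/995 = 0.09426 s.
t = x/V₂ + tᵢ = 101.2/3288 + 0.09426 = 0.12504 s.

125 ms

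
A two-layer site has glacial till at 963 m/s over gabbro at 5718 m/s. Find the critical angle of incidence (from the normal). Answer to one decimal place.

9.7°

Critical incidence: sin θ_c = V₁/V₂ = 963/5718 = 0.1684.
θ_c = arcsin 0.1684 = 9.70°.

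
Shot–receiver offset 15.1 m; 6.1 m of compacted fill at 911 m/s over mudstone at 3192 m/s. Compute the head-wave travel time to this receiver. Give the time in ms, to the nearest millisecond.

t = x/V₂ + 2h·√(V₂²−V₁²)/(V₁V₂).
√(V₂²−V₁²) = √(3192²−911²) = 3059.2 m/s; delay term = 2·6.1·3059.2/(911·3192) = 0.01283 s.
t = 15.1/3192 + 0.01283 = 0.01757 s.

18 ms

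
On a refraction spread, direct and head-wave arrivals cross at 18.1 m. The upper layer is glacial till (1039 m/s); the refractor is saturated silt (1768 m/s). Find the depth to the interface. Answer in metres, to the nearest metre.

5 m

x_cross = 2h·√((V₂+V₁)/(V₂−V₁)) → h = x_cross / (2·√((V₂+V₁)/(V₂−V₁))).
√((V₂+V₁)/(V₂−V₁)) = √((1768+1039)/(1768−1039)) = 1.9623.
h = 18.1 / (2·1.9623) = 4.61 m.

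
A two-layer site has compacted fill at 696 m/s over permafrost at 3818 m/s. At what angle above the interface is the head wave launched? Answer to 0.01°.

79.50°

Critical incidence: sin θ_c = V₁/V₂ = 696/3818 = 0.1823.
θ_c = arcsin 0.1823 = 10.50°.
Measured from the interface: 90° − 10.50° = 79.50°.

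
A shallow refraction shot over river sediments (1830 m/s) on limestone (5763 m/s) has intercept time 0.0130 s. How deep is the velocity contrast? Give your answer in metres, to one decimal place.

12.5 m

h = tᵢ·V₁·V₂ / (2·√(V₂²−V₁²)).
√(V₂²−V₁²) = √(5763² − 1830²) = 5464.7 m/s.
h = 0.013 s × 1830 × 5763 / (2 × 5464.7) = 12.54 m.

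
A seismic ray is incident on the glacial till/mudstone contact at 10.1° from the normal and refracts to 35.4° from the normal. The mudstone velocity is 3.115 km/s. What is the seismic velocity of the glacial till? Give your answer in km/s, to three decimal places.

sin 10.1° = 0.1754; sin 35.4° = 0.5793.
V₁ = V₂·(sin θ₁/sin θ₂) = 3.115·(0.1754/0.5793) = 0.943 km/s.

0.943 km/s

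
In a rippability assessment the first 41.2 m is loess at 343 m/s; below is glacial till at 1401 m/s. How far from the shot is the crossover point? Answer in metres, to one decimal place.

105.8 m

x_cross = 2h·√((V₂+V₁)/(V₂−V₁)).
(V₂+V₁)/(V₂−V₁) = (1401+343)/(1401−343) = 1.6484; √ = 1.2839.
x_cross = 2·41.2·1.2839 = 105.79 m.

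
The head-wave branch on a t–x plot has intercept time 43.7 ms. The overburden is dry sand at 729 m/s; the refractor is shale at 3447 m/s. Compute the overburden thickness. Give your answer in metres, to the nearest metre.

16 m

θ_c = arcsin(729/3447) = 12.21°; cos θ_c = 0.9774.
tᵢ = 2h cos θ_c/V₁ ⇒ h = tᵢ·V₁/(2 cos θ_c) = 0.0437·729/(2·0.9774) = 16.30 m.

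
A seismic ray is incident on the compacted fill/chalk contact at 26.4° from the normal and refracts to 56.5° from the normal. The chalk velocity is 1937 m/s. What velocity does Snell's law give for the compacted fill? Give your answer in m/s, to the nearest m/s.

Snell's law: sin 26.4°/V₁ = sin 56.5°/V₂.
V₁ = V₂·sin 26.4°/sin 56.5° = 1937 × 0.5332 = 1032.83 m/s.

1033 m/s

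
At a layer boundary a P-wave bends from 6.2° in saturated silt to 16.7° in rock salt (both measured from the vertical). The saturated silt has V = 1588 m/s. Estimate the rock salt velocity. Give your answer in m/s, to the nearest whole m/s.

sin 6.2° = 0.1080; sin 16.7° = 0.2874.
V₂ = V₁·(sin θ₂/sin θ₁) = 1588·(0.2874/0.1080) = 4225.29 m/s.

4225 m/s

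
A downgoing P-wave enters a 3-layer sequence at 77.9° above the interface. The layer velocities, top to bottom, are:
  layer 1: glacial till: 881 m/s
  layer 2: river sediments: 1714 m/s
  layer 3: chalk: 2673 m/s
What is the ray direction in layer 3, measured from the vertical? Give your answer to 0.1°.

From the normal: θ₁ = 90° − 77.9° = 12.1°.
Ray parameter p = sin 12.1° / 881 = 2.3793e-04 s/m.
sin θ_3 = p·V_3 = 2.3793e-04 × 2673 = 0.6360.
θ_3 = arcsin 0.6360 = 39.49°.

39.5°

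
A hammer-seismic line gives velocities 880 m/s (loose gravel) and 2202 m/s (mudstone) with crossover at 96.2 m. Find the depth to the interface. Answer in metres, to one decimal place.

31.5 m

h = (x_cross/2)·√((V₂−V₁)/(V₂+V₁)).
(V₂−V₁)/(V₂+V₁) = (2202−880)/(2202+880) = 0.4289; √ = 0.6549.
h = (96.2/2)·0.6549 = 31.50 m.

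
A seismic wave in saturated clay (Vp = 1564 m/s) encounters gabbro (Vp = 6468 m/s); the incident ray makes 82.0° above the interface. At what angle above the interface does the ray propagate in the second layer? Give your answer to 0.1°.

Angle from the normal: 90° − 82.0° = 8.0°.
Snell's law: sin θ₂ = (V₂/V₁)·sin θ₁ = (6468/1564)·sin 8.0° = 0.5756.
θ₂ = sin⁻¹(0.5756) = 35.14° (from vertical).
From the interface: 90° − 35.14° = 54.86°.

54.9°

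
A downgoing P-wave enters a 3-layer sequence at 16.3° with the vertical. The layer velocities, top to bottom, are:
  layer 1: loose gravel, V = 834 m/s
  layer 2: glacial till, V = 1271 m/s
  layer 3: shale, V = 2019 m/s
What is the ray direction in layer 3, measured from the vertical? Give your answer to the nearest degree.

Snell's law across each interface conserves sin θ / V, so sin θ_3 = V_3·sin θ₁/V₁.
sin θ_3 = 2019 × sin 16.3° / 834 = 0.6795.
θ_3 = 42.80° from the vertical.

43°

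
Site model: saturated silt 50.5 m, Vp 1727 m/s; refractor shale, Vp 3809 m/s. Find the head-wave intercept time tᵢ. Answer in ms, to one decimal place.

52.1 ms

tᵢ = 2h·√(V₂²−V₁²)/(V₁V₂).
√(V₂²−V₁²) = √(3809²−1727²) = 3395.0 m/s.
tᵢ = 2·50.5·3395.0/(1727·3809) = 0.05213 s.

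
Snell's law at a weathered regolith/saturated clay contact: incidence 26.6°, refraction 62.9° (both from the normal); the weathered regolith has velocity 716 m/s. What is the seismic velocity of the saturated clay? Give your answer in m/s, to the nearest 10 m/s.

1420 m/s

sin 26.6° = 0.4478; sin 62.9° = 0.8902.
V₂ = V₁·(sin θ₂/sin θ₁) = 716·(0.8902/0.4478) = 1423.52 m/s.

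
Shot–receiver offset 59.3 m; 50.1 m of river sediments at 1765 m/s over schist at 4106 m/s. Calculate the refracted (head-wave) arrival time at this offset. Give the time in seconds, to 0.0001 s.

0.0657 s

t = x/V₂ + 2h·√(V₂²−V₁²)/(V₁V₂).
√(V₂²−V₁²) = √(4106²−1765²) = 3707.3 m/s; delay term = 2·50.1·3707.3/(1765·4106) = 0.05126 s.
t = 59.3/4106 + 0.05126 = 0.06570 s.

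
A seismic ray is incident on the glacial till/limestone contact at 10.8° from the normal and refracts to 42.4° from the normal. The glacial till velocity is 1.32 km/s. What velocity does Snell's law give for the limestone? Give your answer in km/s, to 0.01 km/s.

4.75 km/s

Snell's law: sin 10.8°/V₁ = sin 42.4°/V₂.
V₂ = V₁·sin 42.4°/sin 10.8° = 1.32 × 3.5986 = 4.75 km/s.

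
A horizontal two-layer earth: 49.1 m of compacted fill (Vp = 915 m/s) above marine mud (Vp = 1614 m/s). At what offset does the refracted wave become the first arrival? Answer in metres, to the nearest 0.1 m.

θ_c = arcsin(915/1614) = 34.54°, so cos θ_c = 0.8238 and tᵢ = 2h cos θ_c/V₁ = 0.0884 s.
At crossover x/V₁ = x/V₂ + tᵢ ⇒ x = tᵢ/(1/V₁ − 1/V₂) = 0.08841/(1.0929e-03 − 6.1958e-04) = 186.79 m.

186.8 m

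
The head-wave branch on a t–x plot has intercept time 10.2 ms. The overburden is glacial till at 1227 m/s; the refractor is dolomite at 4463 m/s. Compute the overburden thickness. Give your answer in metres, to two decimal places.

h = tᵢ·V₁·V₂ / (2·√(V₂²−V₁²)).
√(V₂²−V₁²) = √(4463² − 1227²) = 4291.0 m/s.
h = 0.0102 s × 1227 × 4463 / (2 × 4291.0) = 6.51 m.

6.51 m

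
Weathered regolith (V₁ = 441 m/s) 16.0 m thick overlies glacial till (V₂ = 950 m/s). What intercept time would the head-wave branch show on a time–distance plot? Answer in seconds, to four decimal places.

0.0643 s

θ_c = arcsin(V₁/V₂) = arcsin(441/950) = 27.66°; cos θ_c = 0.8857.
tᵢ = 2h·cos θ_c / V₁ = 2·16.0·0.8857 / 441 = 0.06427 s.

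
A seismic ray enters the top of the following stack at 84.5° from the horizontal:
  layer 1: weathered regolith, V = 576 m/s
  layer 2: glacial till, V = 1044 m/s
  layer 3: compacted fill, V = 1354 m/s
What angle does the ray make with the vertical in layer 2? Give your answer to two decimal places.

From the normal: θ₁ = 90° − 84.5° = 5.5°.
Snell's law across each interface conserves sin θ / V, so sin θ_2 = V_2·sin θ₁/V₁.
sin θ_2 = 1044 × sin 5.5° / 576 = 0.1737.
θ_2 = 10.00° from the vertical.

10.00°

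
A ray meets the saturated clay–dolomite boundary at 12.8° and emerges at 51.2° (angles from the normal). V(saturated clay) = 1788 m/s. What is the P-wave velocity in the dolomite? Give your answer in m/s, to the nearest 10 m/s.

Snell's law: sin 12.8°/V₁ = sin 51.2°/V₂.
V₂ = V₁·sin 51.2°/sin 12.8° = 1788 × 3.5177 = 6289.62 m/s.

6290 m/s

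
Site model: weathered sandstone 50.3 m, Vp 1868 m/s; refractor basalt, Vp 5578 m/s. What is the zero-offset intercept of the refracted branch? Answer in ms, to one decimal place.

θ_c = arcsin(V₁/V₂) = arcsin(1868/5578) = 19.57°; cos θ_c = 0.9423.
tᵢ = 2h·cos θ_c / V₁ = 2·50.3·0.9423 / 1868 = 0.05074 s.

50.7 ms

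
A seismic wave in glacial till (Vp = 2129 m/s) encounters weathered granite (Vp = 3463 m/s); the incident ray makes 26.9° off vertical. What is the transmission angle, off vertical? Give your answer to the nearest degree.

47°

Snell's law: sin θ₂ = (V₂/V₁)·sin θ₁ = (3463/2129)·sin 26.9° = 0.7359.
θ₂ = sin⁻¹(0.7359) = 47.39° (from vertical).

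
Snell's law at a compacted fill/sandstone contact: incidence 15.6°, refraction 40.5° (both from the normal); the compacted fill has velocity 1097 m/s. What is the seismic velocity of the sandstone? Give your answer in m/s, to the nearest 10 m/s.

Snell's law: sin 15.6°/V₁ = sin 40.5°/V₂.
V₂ = V₁·sin 40.5°/sin 15.6° = 1097 × 2.4150 = 2649.28 m/s.

2650 m/s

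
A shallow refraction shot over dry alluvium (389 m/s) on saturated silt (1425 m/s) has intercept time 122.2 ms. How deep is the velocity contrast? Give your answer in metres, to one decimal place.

θ_c = arcsin(389/1425) = 15.84°; cos θ_c = 0.9620.
tᵢ = 2h cos θ_c/V₁ ⇒ h = tᵢ·V₁/(2 cos θ_c) = 0.1222·389/(2·0.9620) = 24.71 m.

24.7 m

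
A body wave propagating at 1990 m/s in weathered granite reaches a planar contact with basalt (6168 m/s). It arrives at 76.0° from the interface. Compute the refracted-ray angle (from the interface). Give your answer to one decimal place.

41.4°

Angle from the normal: 90° − 76.0° = 14.0°.
Snell's law: sin θ₂ = (V₂/V₁)·sin θ₁ = (6168/1990)·sin 14.0° = 0.7498.
θ₂ = sin⁻¹(0.7498) = 48.58° (from vertical).
From the interface: 90° − 48.58° = 41.42°.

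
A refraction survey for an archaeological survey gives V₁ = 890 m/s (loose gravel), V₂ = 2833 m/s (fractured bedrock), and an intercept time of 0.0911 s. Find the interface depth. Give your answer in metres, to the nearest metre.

h = tᵢ·V₁·V₂ / (2·√(V₂²−V₁²)).
√(V₂²−V₁²) = √(2833² − 890²) = 2689.6 m/s.
h = 0.0911 s × 890 × 2833 / (2 × 2689.6) = 42.70 m.

43 m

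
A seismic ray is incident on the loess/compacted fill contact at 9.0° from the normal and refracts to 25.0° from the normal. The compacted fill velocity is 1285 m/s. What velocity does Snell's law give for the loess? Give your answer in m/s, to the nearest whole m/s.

476 m/s

Snell's law: sin 9.0°/V₁ = sin 25.0°/V₂.
V₁ = V₂·sin 9.0°/sin 25.0° = 1285 × 0.3702 = 475.65 m/s.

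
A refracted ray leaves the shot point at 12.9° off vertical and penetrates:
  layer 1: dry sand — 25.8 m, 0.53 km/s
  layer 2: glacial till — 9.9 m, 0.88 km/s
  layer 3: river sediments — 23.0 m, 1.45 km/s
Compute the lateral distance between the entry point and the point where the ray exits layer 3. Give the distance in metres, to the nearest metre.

28 m

p = sin θ₁/V₁ = sin 12.9°/0.53 = 4.2123e-01 s/km is conserved through the stack.
Layer 1: θ = 12.90°; offset = 25.8·tan 12.90° = 5.909 m.
Layer 2: sin θ = p·0.88 = 0.3707 → θ = 21.76°; offset = 9.9·tan 21.76° = 3.951 m.
Layer 3: sin θ = p·1.45 = 0.6108 → θ = 37.65°; offset = 23.0·tan 37.65° = 17.742 m.
Σ offsets = 27.602 m.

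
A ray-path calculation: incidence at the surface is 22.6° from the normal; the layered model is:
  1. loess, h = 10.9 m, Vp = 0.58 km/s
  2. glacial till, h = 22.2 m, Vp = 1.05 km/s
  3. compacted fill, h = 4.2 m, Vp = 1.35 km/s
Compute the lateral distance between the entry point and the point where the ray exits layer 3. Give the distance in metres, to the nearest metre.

Apply Snell's law at each interface; in layer i the horizontal offset is hᵢ·tan θᵢ.
Layer 1: θ = 22.60°; offset = 10.9·tan 22.60° = 4.537 m.
Layer 2: sin θ = 1.05·sin 22.6°/0.58 = 0.6957, θ = 44.08°; offset = 22.2·tan 44.08° = 21.501 m.
Layer 3: sin θ = 1.35·sin 22.6°/0.58 = 0.8945, θ = 63.44°; offset = 4.2·tan 63.44° = 8.403 m.
Total horizontal offset = 34.441 m.

34 m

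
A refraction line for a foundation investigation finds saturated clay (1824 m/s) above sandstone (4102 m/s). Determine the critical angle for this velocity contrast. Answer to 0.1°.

26.4°

Critical incidence: sin θ_c = V₁/V₂ = 1824/4102 = 0.4447.
θ_c = arcsin 0.4447 = 26.40°.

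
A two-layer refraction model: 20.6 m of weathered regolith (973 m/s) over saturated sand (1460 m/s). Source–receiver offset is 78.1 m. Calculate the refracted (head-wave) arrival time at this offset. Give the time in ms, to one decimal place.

t = x/V₂ + 2h·√(V₂²−V₁²)/(V₁V₂).
√(V₂²−V₁²) = √(1460²−973²) = 1088.5 m/s; delay term = 2·20.6·1088.5/(973·1460) = 0.03157 s.
t = 78.1/1460 + 0.03157 = 0.08506 s.

85.1 ms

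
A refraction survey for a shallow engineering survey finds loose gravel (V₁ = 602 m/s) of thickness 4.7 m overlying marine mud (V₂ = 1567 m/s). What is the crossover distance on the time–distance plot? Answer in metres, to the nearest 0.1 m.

14.1 m

θ_c = arcsin(602/1567) = 22.59°, so cos θ_c = 0.9233 and tᵢ = 2h cos θ_c/V₁ = 0.0144 s.
At crossover x/V₁ = x/V₂ + tᵢ ⇒ x = tᵢ/(1/V₁ − 1/V₂) = 0.01442/(1.6611e-03 − 6.3816e-04) = 14.09 m.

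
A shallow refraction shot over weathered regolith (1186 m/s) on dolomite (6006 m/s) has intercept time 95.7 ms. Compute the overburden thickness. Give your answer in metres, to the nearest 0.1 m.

57.9 m

h = tᵢ·V₁·V₂ / (2·√(V₂²−V₁²)).
√(V₂²−V₁²) = √(6006² − 1186²) = 5887.7 m/s.
h = 0.0957 s × 1186 × 6006 / (2 × 5887.7) = 57.89 m.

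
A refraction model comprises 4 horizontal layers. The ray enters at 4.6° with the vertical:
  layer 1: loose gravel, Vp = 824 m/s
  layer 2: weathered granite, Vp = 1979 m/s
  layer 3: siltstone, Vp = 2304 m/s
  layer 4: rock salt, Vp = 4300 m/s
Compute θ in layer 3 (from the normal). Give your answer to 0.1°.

13.0°

Snell's law across each interface conserves sin θ / V, so sin θ_3 = V_3·sin θ₁/V₁.
sin θ_3 = 2304 × sin 4.6° / 824 = 0.2242.
θ_3 = 12.96° from the vertical.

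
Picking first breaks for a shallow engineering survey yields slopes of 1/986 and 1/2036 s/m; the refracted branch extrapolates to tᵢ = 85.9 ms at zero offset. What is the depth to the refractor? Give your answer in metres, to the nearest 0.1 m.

48.4 m

θ_c = arcsin(986/2036) = 28.97°; cos θ_c = 0.8749.
tᵢ = 2h cos θ_c/V₁ ⇒ h = tᵢ·V₁/(2 cos θ_c) = 0.0859·986/(2·0.8749) = 48.40 m.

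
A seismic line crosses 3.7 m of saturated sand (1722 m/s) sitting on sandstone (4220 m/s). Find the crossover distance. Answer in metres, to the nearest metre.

θ_c = arcsin(1722/4220) = 24.08°, so cos θ_c = 0.9130 and tᵢ = 2h cos θ_c/V₁ = 0.0039 s.
At crossover x/V₁ = x/V₂ + tᵢ ⇒ x = tᵢ/(1/V₁ − 1/V₂) = 0.00392/(5.8072e-04 − 2.3697e-04) = 11.41 m.

11 m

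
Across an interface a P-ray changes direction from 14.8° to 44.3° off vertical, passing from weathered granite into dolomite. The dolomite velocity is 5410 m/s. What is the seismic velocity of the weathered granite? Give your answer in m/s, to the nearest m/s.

Snell's law: sin 14.8°/V₁ = sin 44.3°/V₂.
V₁ = V₂·sin 14.8°/sin 44.3° = 5410 × 0.3658 = 1978.71 m/s.

1979 m/s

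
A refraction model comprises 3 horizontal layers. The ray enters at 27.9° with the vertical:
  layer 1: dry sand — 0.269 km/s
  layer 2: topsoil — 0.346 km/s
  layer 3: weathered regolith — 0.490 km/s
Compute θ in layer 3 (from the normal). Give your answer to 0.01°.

58.47°

Snell's law across each interface conserves sin θ / V, so sin θ_3 = V_3·sin θ₁/V₁.
sin θ_3 = 0.490 × sin 27.9° / 0.269 = 0.8524.
θ_3 = arcsin 0.8524 = 58.47°.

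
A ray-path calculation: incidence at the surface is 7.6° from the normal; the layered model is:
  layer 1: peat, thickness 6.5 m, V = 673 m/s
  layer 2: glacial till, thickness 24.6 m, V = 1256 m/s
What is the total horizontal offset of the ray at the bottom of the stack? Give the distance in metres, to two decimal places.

7.13 m

Apply Snell's law at each interface; in layer i the horizontal offset is hᵢ·tan θᵢ.
Layer 1: θ = 7.60°; offset = 6.5·tan 7.60° = 0.8673 m.
Layer 2: sin θ = 1256·sin 7.6°/673 = 0.2468, θ = 14.29°; offset = 24.6·tan 14.29° = 6.2658 m.
Σ offsets = 7.1331 m.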